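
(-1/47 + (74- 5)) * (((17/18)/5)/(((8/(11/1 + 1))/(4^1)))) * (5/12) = 27557/846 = 32.57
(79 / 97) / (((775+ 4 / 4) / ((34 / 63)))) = 1343 / 2371068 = 0.00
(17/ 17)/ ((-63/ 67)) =-67/ 63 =-1.06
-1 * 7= -7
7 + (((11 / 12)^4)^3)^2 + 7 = 1122805593523279428962893345 / 79496847203390844133441536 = 14.12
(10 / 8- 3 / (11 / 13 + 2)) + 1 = 177 / 148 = 1.20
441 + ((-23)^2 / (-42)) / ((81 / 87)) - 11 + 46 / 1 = 524443 / 1134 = 462.47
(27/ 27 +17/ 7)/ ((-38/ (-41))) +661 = 88405/ 133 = 664.70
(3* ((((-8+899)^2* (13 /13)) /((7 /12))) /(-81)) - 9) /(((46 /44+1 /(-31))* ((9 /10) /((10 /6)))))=-1337095100 /14511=-92143.55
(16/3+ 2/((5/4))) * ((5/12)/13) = 2/9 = 0.22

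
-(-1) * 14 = 14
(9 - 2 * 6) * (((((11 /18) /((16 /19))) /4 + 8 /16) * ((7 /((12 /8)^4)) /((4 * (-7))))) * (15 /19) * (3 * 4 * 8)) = 3925 /513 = 7.65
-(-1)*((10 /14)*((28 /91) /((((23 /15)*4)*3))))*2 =50 /2093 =0.02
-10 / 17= -0.59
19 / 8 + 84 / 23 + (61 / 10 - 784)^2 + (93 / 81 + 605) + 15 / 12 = 75233135947 / 124200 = 605741.84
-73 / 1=-73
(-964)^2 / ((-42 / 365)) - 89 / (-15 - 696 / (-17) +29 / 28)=-2177789802964 / 269661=-8076028.06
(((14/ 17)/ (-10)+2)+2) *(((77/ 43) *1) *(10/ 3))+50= 53644/ 731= 73.38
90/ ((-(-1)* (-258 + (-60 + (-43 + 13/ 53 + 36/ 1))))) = -2385/ 8606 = -0.28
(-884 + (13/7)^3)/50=-60203/3430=-17.55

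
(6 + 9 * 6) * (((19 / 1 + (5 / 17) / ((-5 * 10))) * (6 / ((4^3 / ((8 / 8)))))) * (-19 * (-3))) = 6089.99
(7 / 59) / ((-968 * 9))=-7 / 514008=-0.00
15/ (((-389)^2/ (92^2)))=126960/ 151321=0.84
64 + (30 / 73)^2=341956 / 5329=64.17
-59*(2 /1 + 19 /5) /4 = -1711 /20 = -85.55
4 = 4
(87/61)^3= 658503/226981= 2.90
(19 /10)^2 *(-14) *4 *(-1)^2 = -5054 /25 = -202.16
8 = 8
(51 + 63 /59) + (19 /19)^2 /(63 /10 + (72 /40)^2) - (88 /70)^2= 1744175302 /34475175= 50.59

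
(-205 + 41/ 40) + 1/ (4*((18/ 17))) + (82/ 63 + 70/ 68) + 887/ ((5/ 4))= 2177095/ 4284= 508.19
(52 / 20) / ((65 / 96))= 96 / 25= 3.84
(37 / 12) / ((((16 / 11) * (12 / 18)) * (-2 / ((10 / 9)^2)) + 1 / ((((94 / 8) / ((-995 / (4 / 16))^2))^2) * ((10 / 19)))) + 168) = 22476575 / 25172121064304418144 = 0.00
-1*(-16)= 16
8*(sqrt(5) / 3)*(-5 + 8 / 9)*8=-2368*sqrt(5) / 27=-196.11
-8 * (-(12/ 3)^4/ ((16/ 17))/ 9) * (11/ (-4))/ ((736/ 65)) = -12155/ 207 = -58.72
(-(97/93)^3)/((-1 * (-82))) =-912673/65957274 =-0.01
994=994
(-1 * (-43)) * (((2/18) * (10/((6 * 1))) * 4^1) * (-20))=-17200/27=-637.04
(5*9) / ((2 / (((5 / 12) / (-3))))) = -25 / 8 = -3.12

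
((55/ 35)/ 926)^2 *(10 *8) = 2420/ 10504081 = 0.00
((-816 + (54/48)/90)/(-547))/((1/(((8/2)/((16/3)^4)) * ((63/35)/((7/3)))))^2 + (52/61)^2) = 0.00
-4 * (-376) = 1504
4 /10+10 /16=41 /40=1.02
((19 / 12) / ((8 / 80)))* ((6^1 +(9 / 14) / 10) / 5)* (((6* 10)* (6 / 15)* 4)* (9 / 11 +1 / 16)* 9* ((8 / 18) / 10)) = 500061 / 770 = 649.43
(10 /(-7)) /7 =-10 /49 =-0.20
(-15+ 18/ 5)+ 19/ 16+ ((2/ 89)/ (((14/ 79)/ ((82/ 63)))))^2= -1255218270097/ 123238720080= -10.19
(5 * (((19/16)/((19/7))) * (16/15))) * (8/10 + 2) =98/15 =6.53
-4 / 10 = -2 / 5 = -0.40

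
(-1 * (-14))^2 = 196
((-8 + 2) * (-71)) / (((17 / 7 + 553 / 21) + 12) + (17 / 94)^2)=79046856 / 7569685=10.44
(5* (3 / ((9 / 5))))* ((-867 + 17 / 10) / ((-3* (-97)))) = -43265 / 1746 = -24.78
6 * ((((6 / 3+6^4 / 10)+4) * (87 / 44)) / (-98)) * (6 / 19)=-265437 / 51205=-5.18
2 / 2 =1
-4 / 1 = -4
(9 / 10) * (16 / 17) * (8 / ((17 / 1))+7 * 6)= 51984 / 1445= 35.98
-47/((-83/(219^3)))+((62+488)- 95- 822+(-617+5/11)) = 5429390326/913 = 5946758.30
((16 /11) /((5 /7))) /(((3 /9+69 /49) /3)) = 3087 /880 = 3.51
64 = 64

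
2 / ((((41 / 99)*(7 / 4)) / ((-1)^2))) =792 / 287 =2.76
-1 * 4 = -4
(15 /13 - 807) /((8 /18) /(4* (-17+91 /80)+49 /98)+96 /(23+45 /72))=-69243741 /348556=-198.66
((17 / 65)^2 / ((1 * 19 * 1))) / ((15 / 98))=28322 / 1204125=0.02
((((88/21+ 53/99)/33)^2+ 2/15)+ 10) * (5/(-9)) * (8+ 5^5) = -83186936491217/4706920449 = -17673.33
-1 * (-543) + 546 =1089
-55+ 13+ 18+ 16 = -8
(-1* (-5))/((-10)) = -1/2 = -0.50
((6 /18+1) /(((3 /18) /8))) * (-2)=-128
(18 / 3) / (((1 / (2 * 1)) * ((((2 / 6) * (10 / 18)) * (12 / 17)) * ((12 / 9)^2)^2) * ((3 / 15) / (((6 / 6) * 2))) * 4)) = 37179 / 512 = 72.62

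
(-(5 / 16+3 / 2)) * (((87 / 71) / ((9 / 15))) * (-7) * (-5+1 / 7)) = -71485 / 568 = -125.85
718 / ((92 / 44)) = 7898 / 23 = 343.39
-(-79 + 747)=-668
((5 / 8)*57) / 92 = 0.39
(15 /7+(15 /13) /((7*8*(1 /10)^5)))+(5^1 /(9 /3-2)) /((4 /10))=377665 /182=2075.08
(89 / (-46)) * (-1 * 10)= 445 / 23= 19.35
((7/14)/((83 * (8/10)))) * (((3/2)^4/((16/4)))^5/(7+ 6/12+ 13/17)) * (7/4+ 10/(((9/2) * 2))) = 3391866381195/400686088978432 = 0.01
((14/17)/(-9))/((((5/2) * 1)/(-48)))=448/255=1.76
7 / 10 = 0.70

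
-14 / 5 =-2.80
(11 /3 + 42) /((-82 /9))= -411 /82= -5.01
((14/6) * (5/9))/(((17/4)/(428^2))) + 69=55942.12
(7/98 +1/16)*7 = 15/16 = 0.94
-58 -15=-73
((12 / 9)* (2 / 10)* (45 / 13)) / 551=12 / 7163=0.00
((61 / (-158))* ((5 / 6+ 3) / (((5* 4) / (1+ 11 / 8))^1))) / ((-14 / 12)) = 26657 / 176960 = 0.15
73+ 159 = 232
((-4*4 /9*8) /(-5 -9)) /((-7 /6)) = -128 /147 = -0.87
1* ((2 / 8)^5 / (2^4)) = 1 / 16384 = 0.00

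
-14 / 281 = -0.05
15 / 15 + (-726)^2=527077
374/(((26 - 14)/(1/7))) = 187/42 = 4.45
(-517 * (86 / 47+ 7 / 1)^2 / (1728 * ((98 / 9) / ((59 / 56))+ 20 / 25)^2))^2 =244629219970253675390625 / 6912074943073141547597824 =0.04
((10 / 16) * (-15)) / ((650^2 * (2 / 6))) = -9 / 135200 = -0.00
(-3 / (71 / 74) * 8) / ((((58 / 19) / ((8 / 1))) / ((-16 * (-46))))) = -99342336 / 2059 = -48247.86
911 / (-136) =-911 / 136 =-6.70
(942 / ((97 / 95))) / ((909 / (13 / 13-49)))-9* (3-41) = 2873294 / 9797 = 293.28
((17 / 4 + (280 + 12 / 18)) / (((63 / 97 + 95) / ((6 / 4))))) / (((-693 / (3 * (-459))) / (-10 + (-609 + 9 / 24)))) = -35874154953 / 6531712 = -5492.31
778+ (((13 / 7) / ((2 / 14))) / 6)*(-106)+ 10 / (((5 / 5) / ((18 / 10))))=1699 / 3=566.33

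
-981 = -981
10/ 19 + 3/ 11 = 167/ 209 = 0.80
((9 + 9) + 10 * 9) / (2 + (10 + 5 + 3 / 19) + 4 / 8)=6.12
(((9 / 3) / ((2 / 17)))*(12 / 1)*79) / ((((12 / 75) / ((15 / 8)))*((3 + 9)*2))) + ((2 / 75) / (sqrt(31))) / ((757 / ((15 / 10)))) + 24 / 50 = sqrt(31) / 586675 + 37773411 / 3200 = 11804.19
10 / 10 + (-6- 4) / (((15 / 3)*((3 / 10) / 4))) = -77 / 3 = -25.67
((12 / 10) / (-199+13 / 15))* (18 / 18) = -9 / 1486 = -0.01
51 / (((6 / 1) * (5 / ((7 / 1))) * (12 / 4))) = 119 / 30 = 3.97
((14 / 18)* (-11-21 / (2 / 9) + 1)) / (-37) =1463 / 666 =2.20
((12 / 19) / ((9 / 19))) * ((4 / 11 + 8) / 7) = 368 / 231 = 1.59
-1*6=-6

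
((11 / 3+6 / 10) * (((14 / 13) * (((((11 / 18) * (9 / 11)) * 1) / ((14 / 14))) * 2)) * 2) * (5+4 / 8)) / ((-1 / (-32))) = 315392 / 195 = 1617.39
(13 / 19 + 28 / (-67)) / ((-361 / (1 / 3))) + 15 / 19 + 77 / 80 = 64400941 / 36764240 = 1.75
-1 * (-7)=7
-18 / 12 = -3 / 2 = -1.50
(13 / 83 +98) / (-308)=-8147 / 25564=-0.32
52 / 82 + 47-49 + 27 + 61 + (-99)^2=405393 / 41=9887.63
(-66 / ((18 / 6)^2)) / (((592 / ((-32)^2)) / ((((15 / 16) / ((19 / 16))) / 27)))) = -7040 / 18981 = -0.37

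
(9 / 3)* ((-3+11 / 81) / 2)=-116 / 27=-4.30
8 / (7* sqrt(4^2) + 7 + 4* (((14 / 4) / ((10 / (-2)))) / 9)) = 360 / 1561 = 0.23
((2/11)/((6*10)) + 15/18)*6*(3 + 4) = 1932/55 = 35.13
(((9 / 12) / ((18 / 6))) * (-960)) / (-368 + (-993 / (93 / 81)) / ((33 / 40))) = 10230 / 60371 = 0.17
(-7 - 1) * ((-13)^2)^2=-228488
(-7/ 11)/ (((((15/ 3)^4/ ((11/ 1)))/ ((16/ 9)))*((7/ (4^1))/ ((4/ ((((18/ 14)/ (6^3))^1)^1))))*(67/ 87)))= -415744/ 41875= -9.93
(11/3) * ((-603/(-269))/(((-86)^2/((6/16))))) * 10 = 33165/7958096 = 0.00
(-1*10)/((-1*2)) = 5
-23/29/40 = -23/1160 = -0.02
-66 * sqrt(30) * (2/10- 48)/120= 144.00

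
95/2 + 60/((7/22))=236.07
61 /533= 0.11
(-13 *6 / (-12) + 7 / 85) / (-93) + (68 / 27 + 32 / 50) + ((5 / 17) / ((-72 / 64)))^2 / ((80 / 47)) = 3.13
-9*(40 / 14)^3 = -72000 / 343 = -209.91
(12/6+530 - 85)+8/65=29063/65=447.12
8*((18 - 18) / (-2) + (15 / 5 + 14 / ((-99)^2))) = 235336 / 9801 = 24.01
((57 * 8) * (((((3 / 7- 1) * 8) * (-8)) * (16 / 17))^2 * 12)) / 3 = 30601641984 / 14161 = 2160980.30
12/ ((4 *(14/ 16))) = 24/ 7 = 3.43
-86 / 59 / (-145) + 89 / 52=765867 / 444860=1.72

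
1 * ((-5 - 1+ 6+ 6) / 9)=2 / 3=0.67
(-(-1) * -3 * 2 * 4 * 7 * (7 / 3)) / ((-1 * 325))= 392 / 325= 1.21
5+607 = 612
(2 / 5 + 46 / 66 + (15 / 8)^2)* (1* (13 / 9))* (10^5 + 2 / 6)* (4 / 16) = 166566.47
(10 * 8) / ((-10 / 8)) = -64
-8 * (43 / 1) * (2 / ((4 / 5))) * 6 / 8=-645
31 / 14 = 2.21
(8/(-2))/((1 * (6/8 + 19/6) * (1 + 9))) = -24/235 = -0.10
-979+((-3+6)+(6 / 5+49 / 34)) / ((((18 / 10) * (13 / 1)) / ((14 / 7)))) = -1946272 / 1989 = -978.52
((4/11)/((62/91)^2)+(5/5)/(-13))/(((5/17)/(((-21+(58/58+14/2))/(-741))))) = 1650394/39165555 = 0.04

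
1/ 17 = 0.06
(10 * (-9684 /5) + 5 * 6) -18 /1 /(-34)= -328737 /17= -19337.47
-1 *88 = -88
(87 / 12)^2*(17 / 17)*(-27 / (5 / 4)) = -1135.35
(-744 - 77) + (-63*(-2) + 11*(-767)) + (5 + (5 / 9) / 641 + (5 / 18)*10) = -9124.22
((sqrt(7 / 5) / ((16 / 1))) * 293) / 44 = 293 * sqrt(35) / 3520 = 0.49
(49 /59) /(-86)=-49 /5074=-0.01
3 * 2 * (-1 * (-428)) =2568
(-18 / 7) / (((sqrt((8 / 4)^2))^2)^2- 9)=-18 / 49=-0.37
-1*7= -7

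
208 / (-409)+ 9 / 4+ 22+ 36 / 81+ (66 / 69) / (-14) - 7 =40578281 / 2370564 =17.12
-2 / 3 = -0.67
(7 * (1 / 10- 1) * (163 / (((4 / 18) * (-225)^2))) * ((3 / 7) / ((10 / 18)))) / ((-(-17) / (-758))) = 1667979 / 531250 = 3.14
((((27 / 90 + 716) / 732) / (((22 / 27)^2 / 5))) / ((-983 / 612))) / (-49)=266313177 / 2844165016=0.09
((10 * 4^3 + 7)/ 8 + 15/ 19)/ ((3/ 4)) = 108.89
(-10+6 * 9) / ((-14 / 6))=-18.86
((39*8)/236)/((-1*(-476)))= 0.00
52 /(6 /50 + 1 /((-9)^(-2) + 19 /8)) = 2011100 /20841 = 96.50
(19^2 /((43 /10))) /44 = 1805 /946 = 1.91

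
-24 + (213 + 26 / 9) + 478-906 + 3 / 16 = -33973 / 144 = -235.92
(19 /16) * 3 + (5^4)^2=6250057 /16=390628.56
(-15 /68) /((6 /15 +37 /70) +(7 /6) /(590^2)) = -54825750 /230791133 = -0.24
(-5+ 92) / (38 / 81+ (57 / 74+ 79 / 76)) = 19816164 / 519065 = 38.18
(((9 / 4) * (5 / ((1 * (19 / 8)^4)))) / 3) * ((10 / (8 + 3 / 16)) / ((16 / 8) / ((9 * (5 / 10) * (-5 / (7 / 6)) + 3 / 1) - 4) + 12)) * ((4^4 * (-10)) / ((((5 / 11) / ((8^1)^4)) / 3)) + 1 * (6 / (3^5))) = -837087.75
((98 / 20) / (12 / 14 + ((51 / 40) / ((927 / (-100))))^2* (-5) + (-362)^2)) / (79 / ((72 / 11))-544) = -4715997552 / 67089120308585195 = -0.00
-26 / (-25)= 26 / 25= 1.04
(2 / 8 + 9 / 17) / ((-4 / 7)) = -371 / 272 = -1.36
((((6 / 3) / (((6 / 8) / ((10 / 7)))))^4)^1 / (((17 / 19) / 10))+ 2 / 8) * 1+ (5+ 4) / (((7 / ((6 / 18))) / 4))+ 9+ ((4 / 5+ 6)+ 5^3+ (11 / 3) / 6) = 165128488787 / 66123540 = 2497.27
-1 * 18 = -18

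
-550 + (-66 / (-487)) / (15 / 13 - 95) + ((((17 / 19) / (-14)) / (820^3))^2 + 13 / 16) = -350935230627186154260385014677 / 639006364557616292608000000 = -549.19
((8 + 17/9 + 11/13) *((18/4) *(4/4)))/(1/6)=3768/13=289.85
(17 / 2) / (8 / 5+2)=85 / 36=2.36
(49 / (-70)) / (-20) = 7 / 200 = 0.04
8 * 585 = 4680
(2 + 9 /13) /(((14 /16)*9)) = 40 /117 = 0.34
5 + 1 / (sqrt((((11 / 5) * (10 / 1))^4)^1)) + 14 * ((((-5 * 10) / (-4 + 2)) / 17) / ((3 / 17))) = 176663 / 1452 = 121.67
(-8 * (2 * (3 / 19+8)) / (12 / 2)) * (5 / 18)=-6.04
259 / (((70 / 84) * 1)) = 1554 / 5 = 310.80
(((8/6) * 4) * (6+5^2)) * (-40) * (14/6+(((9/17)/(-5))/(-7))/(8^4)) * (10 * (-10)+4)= 528855877/357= 1481389.01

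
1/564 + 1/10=287/2820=0.10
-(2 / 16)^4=-1 / 4096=-0.00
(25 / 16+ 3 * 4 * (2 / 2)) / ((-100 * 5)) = -217 / 8000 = -0.03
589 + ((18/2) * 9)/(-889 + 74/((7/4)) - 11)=3535789/6004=588.91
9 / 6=3 / 2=1.50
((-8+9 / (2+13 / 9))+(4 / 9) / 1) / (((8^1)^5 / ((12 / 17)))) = -1379 / 12951552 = -0.00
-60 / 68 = -15 / 17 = -0.88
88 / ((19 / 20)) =1760 / 19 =92.63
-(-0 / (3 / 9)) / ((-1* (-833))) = 0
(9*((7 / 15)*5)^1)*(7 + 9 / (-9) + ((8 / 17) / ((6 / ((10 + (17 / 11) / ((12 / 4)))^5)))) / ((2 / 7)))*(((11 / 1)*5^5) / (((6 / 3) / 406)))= 312819159195271487500 / 60481971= 5172105902356.78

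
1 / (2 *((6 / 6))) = 1 / 2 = 0.50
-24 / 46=-12 / 23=-0.52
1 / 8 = 0.12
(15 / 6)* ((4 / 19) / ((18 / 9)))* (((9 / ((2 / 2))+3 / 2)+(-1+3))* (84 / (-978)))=-875 / 3097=-0.28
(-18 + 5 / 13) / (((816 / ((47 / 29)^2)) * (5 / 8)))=-505861 / 5575830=-0.09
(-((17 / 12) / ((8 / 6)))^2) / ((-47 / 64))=289 / 188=1.54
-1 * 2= -2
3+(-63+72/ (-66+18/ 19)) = -6294/ 103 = -61.11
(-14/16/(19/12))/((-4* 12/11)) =0.13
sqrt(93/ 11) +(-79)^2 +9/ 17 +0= sqrt(1023)/ 11 +106106/ 17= 6244.44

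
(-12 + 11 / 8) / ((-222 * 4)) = 85 / 7104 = 0.01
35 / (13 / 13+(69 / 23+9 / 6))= 70 / 11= 6.36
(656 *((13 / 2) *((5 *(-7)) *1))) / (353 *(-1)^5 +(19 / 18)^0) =18655 / 44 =423.98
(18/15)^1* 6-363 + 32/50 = -8879/25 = -355.16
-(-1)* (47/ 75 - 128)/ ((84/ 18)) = -9553/ 350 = -27.29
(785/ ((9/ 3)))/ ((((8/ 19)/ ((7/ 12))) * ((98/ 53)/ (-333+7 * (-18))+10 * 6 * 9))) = 282206715/ 420367424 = 0.67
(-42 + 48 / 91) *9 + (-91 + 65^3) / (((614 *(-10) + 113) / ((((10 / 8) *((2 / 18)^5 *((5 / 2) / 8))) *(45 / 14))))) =-85960065043003 / 230299288128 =-373.25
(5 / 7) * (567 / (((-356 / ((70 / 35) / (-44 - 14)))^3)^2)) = 405 / 1210843389805728978866176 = 0.00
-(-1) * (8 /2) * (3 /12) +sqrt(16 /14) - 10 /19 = 9 /19 +2 * sqrt(14) /7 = 1.54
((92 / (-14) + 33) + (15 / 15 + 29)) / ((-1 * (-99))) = 395 / 693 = 0.57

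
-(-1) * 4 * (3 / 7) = 12 / 7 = 1.71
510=510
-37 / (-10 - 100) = 37 / 110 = 0.34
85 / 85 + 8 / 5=13 / 5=2.60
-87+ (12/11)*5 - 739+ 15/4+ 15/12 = -8971/11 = -815.55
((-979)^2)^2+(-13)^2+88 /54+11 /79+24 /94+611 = 92091486023269438 /100251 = 918609151263.02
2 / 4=1 / 2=0.50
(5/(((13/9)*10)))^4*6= 19683/228488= 0.09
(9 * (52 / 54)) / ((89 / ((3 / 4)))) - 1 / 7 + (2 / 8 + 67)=67.18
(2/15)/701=2/10515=0.00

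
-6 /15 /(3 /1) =-2 /15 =-0.13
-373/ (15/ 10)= -746/ 3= -248.67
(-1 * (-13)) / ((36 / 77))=1001 / 36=27.81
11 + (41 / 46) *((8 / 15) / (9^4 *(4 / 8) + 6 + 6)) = 24990403 / 2271825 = 11.00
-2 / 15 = -0.13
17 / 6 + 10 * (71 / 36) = 203 / 9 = 22.56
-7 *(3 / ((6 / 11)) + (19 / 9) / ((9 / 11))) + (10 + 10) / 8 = -4379 / 81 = -54.06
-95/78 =-1.22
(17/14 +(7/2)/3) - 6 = -76/21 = -3.62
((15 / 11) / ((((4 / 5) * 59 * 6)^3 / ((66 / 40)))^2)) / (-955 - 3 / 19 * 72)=-653125 / 87706558313214045585408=-0.00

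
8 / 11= 0.73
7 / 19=0.37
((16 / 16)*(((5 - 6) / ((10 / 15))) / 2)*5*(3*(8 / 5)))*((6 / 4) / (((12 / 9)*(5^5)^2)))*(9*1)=-729 / 39062500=-0.00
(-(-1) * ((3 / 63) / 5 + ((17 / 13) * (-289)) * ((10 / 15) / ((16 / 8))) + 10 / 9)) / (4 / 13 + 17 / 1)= -511276 / 70875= -7.21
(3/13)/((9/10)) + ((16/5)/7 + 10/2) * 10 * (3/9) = 5036/273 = 18.45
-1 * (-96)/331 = 96/331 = 0.29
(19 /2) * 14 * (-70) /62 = -4655 /31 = -150.16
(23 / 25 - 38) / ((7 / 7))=-927 / 25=-37.08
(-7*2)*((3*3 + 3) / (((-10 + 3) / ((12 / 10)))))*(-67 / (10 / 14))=-67536 / 25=-2701.44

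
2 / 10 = 1 / 5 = 0.20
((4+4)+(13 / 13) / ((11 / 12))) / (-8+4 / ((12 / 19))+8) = 300 / 209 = 1.44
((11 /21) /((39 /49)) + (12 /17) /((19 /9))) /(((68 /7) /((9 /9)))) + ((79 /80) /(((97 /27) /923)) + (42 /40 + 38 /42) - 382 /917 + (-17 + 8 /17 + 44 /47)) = 239.75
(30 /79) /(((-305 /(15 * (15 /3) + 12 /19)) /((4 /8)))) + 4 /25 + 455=1041764844 /2289025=455.11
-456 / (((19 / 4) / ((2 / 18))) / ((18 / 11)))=-192 / 11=-17.45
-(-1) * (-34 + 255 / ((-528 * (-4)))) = -23851 / 704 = -33.88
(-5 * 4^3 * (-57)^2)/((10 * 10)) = -51984/5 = -10396.80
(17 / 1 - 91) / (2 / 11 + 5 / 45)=-252.62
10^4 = 10000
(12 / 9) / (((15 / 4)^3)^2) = 16384 / 34171875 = 0.00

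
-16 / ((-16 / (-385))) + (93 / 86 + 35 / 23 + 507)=246465 / 1978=124.60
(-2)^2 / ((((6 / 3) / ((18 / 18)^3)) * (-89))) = -0.02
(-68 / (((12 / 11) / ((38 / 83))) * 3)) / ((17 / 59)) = -24662 / 747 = -33.01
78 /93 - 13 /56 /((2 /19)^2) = -139659 /6944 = -20.11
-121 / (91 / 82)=-9922 / 91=-109.03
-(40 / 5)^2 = -64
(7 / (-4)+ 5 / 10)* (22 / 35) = -11 / 14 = -0.79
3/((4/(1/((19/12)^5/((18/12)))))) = 279936/2476099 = 0.11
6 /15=2 /5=0.40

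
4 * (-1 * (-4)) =16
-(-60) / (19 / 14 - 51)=-168 / 139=-1.21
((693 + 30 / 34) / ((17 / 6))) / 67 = 3.66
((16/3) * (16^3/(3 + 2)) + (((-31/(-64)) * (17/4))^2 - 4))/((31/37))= 158922439627/30474240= 5214.98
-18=-18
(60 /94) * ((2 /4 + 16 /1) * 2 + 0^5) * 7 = 6930 /47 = 147.45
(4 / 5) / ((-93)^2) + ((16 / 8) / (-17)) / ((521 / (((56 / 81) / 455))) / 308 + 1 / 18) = -239162684 / 18150354149805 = -0.00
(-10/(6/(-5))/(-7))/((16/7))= -25/48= -0.52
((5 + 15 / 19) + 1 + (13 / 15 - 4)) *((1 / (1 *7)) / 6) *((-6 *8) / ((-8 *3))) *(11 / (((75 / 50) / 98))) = 320936 / 2565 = 125.12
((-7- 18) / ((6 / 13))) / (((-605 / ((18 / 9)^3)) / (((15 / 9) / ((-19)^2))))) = 1300 / 393129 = 0.00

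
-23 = -23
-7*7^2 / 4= -343 / 4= -85.75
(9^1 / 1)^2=81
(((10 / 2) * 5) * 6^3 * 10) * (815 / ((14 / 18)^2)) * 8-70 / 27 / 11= 8469988556570 / 14553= 582009795.68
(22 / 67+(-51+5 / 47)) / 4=-12.64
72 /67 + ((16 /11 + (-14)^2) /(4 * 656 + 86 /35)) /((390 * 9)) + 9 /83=389183718386 /328957512741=1.18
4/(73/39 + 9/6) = 312/263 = 1.19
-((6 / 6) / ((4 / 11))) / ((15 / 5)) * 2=-11 / 6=-1.83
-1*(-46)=46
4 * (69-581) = -2048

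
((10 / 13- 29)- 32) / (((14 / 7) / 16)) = -6264 / 13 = -481.85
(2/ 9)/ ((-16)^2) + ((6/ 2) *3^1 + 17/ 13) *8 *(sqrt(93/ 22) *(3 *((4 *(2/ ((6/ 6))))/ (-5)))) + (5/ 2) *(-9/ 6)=-12864 *sqrt(2046)/ 715 - 4319/ 1152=-817.56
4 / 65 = 0.06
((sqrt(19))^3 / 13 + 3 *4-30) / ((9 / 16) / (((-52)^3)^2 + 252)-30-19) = 5693935655808 / 15500158174135-6010265414464 *sqrt(19) / 201502056263755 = 0.24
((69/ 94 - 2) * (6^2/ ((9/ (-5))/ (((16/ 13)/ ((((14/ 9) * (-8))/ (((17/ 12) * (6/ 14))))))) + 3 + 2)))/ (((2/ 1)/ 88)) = -2670360/ 46577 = -57.33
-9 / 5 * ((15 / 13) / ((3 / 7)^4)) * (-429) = 26411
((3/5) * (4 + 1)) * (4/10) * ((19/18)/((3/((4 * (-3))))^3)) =-1216/15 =-81.07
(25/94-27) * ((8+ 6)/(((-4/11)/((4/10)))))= 193501/470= 411.70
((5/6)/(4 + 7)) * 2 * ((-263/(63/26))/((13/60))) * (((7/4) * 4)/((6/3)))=-26300/99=-265.66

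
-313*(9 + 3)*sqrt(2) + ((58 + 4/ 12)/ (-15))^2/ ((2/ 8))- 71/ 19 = 87349/ 1539- 3756*sqrt(2) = -5255.03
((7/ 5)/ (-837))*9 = -7/ 465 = -0.02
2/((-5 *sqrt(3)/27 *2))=-3.12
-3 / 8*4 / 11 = -0.14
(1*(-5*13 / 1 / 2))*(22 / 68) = -715 / 68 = -10.51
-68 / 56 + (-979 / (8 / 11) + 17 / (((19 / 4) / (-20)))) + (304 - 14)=-1201169 / 1064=-1128.92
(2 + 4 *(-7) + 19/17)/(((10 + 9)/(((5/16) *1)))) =-2115/5168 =-0.41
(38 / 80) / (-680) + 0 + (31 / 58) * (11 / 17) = 272249 / 788800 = 0.35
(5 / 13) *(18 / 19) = 90 / 247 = 0.36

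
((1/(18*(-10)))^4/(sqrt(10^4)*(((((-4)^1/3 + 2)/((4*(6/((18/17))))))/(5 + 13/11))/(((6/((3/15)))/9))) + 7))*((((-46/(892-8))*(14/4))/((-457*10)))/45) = 119/1007526633048000000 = 0.00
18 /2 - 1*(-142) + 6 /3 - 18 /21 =1065 /7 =152.14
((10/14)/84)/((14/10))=25/4116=0.01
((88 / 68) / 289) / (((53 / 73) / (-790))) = -1268740 / 260389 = -4.87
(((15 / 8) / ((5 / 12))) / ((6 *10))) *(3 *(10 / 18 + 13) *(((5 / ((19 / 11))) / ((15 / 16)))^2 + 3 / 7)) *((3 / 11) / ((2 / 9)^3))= 3358580517 / 4447520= 755.16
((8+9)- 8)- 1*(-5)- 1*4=10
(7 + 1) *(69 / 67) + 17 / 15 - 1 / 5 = 9218 / 1005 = 9.17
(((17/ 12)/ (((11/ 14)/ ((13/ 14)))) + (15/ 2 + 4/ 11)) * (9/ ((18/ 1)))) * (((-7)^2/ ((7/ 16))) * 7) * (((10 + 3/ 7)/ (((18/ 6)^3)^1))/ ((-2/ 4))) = -2573396/ 891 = -2888.21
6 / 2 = 3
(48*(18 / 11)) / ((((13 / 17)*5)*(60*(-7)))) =-1224 / 25025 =-0.05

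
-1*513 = -513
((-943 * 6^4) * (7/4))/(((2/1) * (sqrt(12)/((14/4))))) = -1247589 * sqrt(3)/2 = -1080443.77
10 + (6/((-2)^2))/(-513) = 3419/342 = 10.00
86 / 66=43 / 33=1.30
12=12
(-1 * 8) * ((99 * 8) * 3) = -19008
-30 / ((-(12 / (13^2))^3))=24134045 / 288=83798.77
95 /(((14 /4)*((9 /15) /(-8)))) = -361.90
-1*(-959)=959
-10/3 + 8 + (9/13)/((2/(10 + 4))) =371/39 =9.51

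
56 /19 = 2.95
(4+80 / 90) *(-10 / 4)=-110 / 9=-12.22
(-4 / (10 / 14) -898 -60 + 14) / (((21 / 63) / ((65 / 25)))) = -185172 / 25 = -7406.88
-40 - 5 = -45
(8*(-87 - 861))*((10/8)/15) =-632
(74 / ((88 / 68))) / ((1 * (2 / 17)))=10693 / 22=486.05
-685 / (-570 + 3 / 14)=9590 / 7977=1.20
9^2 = 81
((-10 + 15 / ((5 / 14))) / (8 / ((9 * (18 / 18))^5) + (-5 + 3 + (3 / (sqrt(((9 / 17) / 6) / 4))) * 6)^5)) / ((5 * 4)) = 188159832011072223 / 37193495812677168049740159287 + 1131417660429597816 * sqrt(102) / 185967479063385840248700796435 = 0.00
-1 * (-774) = 774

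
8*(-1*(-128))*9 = 9216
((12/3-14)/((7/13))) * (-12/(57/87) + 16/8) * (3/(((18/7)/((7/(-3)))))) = -141050/171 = -824.85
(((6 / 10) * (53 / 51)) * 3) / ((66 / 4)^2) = 212 / 30855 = 0.01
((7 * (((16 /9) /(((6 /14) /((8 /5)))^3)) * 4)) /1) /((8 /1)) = 323.77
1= 1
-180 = -180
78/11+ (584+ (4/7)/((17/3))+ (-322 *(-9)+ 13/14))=1305305/374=3490.12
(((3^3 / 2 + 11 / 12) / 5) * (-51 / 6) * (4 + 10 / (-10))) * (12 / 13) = -8823 / 130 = -67.87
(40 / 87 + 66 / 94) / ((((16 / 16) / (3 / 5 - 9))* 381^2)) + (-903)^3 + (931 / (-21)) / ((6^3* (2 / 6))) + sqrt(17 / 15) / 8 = -17481967339601424611 / 23742533160 + sqrt(255) / 120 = -736314327.48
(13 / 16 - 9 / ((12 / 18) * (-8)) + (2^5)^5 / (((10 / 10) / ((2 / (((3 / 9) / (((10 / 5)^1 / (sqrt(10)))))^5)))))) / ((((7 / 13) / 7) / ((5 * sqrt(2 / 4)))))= 75846317314.27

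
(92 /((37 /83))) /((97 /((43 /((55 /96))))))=31521408 /197395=159.69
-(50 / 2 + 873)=-898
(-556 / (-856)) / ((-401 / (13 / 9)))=-1807 / 772326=-0.00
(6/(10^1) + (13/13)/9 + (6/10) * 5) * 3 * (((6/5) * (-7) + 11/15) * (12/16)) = -3841/60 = -64.02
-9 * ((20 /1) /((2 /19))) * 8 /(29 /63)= -861840 /29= -29718.62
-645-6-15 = -666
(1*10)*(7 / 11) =6.36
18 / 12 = 3 / 2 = 1.50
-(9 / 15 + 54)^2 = -2981.16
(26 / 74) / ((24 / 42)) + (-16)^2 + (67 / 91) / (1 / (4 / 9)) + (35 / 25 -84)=174.34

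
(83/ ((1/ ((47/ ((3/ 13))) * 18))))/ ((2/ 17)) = 2586363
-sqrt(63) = -3 * sqrt(7) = -7.94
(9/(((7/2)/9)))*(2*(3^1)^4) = 26244/7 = 3749.14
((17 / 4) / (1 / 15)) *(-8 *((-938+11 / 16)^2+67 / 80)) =-57352106967 / 128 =-448063335.68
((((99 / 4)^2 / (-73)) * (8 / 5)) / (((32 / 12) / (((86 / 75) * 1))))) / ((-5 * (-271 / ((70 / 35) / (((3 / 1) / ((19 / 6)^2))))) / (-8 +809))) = -4513514049 / 197830000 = -22.82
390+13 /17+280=11403 /17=670.76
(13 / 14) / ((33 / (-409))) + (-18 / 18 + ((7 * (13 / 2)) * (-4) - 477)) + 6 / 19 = -5891731 / 8778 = -671.19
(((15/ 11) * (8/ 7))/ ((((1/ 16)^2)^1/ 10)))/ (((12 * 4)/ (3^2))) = 57600/ 77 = 748.05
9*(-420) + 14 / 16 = -30233 / 8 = -3779.12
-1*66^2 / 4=-1089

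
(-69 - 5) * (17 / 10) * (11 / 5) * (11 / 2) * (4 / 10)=-76109 / 125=-608.87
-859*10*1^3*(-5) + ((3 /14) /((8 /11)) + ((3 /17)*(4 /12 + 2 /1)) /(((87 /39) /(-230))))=2369199309 /55216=42907.84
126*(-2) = -252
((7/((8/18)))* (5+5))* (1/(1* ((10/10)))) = 315/2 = 157.50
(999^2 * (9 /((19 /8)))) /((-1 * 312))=-2994003 /247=-12121.47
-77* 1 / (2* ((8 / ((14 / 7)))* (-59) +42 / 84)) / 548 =77 / 258108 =0.00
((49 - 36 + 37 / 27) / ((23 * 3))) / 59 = 388 / 109917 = 0.00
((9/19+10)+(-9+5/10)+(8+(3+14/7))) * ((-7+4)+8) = 2845/38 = 74.87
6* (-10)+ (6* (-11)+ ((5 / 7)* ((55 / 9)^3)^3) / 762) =22766453807992799 / 2066500888326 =11016.91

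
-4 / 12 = -1 / 3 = -0.33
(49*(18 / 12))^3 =397065.38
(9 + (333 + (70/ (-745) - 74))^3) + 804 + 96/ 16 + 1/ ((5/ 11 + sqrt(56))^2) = 2616628478335047979293/ 150763086931949 - 26620 * sqrt(14)/ 45576001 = 17355896.14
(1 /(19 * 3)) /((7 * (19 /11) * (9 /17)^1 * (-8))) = -187 /545832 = -0.00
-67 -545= -612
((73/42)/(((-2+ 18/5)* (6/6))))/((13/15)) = 1825/1456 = 1.25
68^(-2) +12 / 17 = 3265 / 4624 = 0.71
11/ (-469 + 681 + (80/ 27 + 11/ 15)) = 1485/ 29119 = 0.05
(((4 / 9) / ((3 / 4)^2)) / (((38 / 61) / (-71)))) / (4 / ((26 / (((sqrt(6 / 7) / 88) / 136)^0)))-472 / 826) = 6305936 / 29241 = 215.65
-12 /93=-0.13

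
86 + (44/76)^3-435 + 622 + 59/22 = 41629117/150898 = 275.88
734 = 734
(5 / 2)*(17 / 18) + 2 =157 / 36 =4.36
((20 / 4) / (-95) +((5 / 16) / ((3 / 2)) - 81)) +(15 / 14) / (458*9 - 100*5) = -467335895 / 5780712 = -80.84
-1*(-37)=37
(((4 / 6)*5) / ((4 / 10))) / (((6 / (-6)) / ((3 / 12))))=-25 / 12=-2.08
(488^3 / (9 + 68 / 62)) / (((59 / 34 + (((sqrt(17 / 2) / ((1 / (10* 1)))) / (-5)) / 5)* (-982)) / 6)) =-361345035929600 / 3954411062141 + 40896908676669440* sqrt(34) / 3954411062141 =60212.90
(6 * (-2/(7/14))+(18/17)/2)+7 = -280/17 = -16.47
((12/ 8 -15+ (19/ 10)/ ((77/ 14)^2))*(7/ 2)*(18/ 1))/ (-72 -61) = 146331/ 22990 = 6.36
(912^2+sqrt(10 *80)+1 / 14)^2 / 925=46577668 *sqrt(2) / 1295+135592447426689 / 181300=747940812.66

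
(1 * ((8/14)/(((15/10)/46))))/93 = 368/1953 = 0.19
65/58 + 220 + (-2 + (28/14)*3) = 13057/58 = 225.12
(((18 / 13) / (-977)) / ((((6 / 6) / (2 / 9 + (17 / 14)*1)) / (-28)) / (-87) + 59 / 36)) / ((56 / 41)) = -17431929 / 27538498715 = -0.00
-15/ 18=-5/ 6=-0.83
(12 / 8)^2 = 9 / 4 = 2.25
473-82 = 391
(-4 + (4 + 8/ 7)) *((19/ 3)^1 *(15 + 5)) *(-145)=-440800/ 21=-20990.48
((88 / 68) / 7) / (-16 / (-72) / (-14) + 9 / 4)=792 / 9571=0.08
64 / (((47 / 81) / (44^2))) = 10036224 / 47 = 213536.68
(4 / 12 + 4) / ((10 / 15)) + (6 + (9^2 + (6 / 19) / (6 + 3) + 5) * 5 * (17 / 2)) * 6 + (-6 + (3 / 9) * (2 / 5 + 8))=4175867 / 190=21978.25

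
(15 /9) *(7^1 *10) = 350 /3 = 116.67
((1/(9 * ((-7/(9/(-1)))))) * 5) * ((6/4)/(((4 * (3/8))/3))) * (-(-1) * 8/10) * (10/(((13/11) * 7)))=1320/637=2.07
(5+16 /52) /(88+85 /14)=322 /5707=0.06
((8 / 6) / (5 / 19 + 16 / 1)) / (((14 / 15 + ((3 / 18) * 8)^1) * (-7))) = -190 / 36771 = -0.01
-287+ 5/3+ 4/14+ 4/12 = -1993/7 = -284.71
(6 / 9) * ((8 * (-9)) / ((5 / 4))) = -192 / 5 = -38.40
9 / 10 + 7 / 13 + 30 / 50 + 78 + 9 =2315 / 26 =89.04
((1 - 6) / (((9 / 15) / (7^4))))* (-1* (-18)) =-360150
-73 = -73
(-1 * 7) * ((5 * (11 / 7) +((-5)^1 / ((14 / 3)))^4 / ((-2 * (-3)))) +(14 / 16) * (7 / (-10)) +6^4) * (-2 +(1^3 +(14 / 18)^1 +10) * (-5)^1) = 68601220669 / 123480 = 555565.44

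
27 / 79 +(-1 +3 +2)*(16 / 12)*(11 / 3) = 14147 / 711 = 19.90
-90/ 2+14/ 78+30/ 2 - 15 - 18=-2450/ 39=-62.82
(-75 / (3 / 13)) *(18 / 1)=-5850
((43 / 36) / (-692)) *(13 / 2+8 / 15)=-9073 / 747360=-0.01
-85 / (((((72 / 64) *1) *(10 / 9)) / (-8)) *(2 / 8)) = 2176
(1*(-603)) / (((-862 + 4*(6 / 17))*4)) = 10251 / 58520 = 0.18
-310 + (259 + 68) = 17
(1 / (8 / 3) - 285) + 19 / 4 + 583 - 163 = 1121 / 8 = 140.12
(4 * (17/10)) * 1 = 34/5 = 6.80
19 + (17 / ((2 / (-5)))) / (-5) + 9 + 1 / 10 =183 / 5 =36.60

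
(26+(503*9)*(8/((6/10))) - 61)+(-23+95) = 60397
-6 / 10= -3 / 5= -0.60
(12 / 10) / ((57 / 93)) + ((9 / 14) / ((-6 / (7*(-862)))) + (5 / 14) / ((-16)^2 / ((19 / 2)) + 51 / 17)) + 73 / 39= 9597100972 / 14757015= 650.34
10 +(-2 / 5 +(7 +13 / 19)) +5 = 2117 / 95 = 22.28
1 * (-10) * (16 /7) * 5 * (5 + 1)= -4800 /7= -685.71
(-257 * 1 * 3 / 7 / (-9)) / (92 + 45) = 257 / 2877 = 0.09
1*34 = 34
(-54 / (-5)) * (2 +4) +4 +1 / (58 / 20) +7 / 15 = 69.61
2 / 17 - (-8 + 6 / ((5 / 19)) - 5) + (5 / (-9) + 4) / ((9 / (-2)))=-71933 / 6885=-10.45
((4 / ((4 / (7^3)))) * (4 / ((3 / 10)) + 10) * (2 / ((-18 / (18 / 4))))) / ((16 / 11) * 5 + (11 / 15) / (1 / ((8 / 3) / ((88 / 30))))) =-132055 / 262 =-504.03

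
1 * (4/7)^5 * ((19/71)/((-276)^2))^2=0.00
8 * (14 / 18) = 56 / 9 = 6.22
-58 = -58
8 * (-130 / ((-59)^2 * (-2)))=520 / 3481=0.15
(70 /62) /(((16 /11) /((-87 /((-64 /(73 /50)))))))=489027 /317440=1.54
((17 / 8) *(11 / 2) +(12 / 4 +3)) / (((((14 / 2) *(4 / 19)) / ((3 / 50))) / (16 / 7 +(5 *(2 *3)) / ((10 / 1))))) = 596847 / 156800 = 3.81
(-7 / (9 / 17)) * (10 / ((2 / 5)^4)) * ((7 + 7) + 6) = -1859375 / 18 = -103298.61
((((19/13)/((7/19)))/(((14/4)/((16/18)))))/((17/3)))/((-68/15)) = -7220/184093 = -0.04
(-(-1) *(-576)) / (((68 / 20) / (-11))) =31680 / 17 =1863.53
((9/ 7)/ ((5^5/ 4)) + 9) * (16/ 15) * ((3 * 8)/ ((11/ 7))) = 2291328/ 15625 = 146.64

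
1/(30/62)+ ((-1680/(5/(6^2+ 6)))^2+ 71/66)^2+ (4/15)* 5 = 863797914666129077177/21780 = 39660143005791050.38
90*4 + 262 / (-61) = 21698 / 61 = 355.70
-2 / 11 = -0.18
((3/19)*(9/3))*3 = 27/19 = 1.42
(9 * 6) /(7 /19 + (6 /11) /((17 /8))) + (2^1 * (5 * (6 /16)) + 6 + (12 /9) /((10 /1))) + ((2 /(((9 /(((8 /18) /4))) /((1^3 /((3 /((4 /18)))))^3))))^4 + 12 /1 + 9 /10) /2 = 1474020453738357868629642685733 /14350062875972441396928507261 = 102.72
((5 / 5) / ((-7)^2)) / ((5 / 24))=24 / 245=0.10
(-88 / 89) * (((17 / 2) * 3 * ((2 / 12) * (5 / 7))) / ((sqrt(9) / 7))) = -1870 / 267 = -7.00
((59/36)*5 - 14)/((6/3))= -209/72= -2.90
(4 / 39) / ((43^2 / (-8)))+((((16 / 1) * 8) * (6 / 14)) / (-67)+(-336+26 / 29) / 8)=-167545519993 / 3923126844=-42.71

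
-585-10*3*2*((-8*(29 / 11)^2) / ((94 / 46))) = 5957745 / 5687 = 1047.61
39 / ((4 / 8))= 78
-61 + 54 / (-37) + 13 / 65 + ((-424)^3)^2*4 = 4299588170012414722 / 185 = 23241017135202241.74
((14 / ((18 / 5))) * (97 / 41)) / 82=3395 / 30258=0.11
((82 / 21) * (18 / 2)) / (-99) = -82 / 231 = -0.35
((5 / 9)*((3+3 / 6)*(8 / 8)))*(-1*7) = -245 / 18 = -13.61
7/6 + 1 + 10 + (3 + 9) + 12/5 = 797/30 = 26.57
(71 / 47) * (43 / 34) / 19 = 3053 / 30362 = 0.10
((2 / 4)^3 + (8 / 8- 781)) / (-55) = 6239 / 440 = 14.18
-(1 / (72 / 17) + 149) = -10745 / 72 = -149.24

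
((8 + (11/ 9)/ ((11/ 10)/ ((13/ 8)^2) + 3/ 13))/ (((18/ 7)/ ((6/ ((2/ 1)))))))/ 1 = 340753/ 29538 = 11.54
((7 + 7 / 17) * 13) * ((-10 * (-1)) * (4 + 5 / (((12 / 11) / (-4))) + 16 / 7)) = -197340 / 17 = -11608.24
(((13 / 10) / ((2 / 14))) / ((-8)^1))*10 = -91 / 8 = -11.38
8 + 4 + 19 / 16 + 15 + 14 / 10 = 2367 / 80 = 29.59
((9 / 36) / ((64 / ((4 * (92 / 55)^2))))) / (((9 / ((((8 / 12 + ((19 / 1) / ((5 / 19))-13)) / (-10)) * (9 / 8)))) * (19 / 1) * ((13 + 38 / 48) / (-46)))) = 5462983 / 951211250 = 0.01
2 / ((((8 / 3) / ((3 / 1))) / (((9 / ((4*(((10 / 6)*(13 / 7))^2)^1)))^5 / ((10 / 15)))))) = 26593117880808352923 / 11028679347920000000000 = 0.00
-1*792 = -792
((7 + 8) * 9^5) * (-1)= -885735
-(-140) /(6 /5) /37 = 350 /111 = 3.15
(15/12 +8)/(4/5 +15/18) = 5.66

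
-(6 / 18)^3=-1 / 27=-0.04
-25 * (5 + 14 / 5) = -195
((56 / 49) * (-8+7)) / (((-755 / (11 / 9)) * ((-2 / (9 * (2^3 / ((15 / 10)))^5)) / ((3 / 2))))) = -53.89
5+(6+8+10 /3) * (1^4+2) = 57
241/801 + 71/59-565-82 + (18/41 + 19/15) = -6237099118/9688095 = -643.79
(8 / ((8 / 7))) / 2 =7 / 2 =3.50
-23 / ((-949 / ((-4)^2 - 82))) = -1.60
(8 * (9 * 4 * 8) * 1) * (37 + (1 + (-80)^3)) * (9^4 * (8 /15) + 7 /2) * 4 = -82632927624192 /5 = -16526585524838.40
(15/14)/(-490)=-0.00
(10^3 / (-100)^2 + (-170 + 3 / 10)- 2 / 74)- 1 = -31566 / 185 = -170.63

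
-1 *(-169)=169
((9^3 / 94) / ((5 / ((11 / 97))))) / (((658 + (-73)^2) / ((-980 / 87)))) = -261954 / 791547257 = -0.00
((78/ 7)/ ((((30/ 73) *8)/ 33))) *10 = 31317/ 28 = 1118.46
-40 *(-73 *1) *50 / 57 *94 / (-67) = -13724000 / 3819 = -3593.61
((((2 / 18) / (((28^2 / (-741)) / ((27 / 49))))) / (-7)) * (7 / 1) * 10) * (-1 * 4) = -11115 / 4802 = -2.31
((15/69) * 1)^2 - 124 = -65571/529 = -123.95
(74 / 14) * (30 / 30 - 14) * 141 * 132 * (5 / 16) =-11190465 / 28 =-399659.46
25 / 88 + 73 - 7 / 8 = 1593 / 22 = 72.41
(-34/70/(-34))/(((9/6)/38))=38/105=0.36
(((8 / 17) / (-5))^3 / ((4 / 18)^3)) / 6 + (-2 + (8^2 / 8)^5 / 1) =20122411974 / 614125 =32765.99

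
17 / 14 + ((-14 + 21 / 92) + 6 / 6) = -7443 / 644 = -11.56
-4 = -4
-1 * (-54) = 54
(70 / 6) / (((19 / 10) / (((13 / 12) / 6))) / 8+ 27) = 4550 / 11043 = 0.41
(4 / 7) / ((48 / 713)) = 713 / 84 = 8.49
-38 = -38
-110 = -110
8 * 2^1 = 16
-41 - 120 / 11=-571 / 11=-51.91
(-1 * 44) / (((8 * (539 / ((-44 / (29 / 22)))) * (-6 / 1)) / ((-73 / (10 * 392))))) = 8833 / 8355480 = 0.00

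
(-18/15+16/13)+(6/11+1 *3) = 2557/715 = 3.58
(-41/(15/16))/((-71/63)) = 13776/355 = 38.81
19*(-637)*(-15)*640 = 116188800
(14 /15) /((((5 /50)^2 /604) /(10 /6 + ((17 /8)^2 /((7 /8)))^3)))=55334544185 /7056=7842197.31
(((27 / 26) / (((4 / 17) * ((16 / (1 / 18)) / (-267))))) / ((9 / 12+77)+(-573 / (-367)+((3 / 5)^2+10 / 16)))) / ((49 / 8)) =-13881775 / 1668585828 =-0.01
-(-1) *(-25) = -25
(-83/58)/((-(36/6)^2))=83/2088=0.04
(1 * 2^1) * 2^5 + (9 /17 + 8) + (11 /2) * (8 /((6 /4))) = 101.86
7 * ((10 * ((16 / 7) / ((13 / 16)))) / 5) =512 / 13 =39.38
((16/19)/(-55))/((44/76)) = -16/605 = -0.03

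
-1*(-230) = 230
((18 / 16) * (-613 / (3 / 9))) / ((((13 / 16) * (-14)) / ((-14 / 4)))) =-16551 / 26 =-636.58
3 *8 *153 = 3672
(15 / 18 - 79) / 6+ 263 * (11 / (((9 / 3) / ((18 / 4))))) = 155753 / 36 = 4326.47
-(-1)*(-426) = -426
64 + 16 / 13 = 848 / 13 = 65.23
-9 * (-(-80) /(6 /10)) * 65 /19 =-78000 /19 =-4105.26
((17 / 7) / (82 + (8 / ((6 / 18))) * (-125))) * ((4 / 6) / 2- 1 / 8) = -85 / 490224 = -0.00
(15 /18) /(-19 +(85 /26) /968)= -62920 /1434321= -0.04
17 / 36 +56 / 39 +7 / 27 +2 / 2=4447 / 1404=3.17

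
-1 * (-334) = 334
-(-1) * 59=59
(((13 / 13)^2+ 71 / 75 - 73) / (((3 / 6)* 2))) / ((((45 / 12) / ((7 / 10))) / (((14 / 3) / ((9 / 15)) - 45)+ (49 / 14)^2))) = 331.21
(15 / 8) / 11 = 15 / 88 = 0.17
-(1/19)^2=-1/361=-0.00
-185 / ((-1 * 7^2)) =185 / 49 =3.78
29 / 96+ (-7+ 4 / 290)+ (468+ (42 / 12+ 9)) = 6595517 / 13920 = 473.82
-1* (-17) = 17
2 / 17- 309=-5251 / 17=-308.88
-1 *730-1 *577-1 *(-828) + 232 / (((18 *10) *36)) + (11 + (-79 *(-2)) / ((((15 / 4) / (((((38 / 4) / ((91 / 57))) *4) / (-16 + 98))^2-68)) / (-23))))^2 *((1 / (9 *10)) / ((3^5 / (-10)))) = -377930435390248944557908457 / 190705093631951412150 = -1981753.23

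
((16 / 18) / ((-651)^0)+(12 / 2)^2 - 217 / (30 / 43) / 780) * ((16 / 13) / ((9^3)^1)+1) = 2701926139 / 73920600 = 36.55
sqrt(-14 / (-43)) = sqrt(602) / 43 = 0.57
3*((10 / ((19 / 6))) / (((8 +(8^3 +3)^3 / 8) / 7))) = 1120 / 288358649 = 0.00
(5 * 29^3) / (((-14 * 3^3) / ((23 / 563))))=-2804735 / 212814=-13.18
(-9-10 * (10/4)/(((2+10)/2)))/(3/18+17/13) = -1027/115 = -8.93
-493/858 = -0.57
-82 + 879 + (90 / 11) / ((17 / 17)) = 8857 / 11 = 805.18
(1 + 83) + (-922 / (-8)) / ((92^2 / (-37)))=2826847 / 33856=83.50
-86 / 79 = -1.09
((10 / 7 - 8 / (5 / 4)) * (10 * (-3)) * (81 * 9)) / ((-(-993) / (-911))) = -231113412 / 2317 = -99746.83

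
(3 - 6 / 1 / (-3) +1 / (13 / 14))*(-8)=-632 / 13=-48.62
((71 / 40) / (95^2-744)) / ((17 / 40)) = 71 / 140777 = 0.00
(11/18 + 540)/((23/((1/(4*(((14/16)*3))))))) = 9731/4347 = 2.24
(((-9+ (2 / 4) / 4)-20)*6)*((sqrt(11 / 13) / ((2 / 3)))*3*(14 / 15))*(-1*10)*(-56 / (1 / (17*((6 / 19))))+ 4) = -41010354*sqrt(143) / 247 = -1985475.73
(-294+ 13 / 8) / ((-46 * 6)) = 2339 / 2208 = 1.06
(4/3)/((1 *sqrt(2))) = 2 *sqrt(2)/3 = 0.94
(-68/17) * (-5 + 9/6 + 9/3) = 2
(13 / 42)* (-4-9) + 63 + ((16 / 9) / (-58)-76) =-62317 / 3654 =-17.05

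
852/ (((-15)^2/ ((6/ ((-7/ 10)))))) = -1136/ 35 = -32.46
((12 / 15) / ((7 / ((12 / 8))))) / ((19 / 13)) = 78 / 665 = 0.12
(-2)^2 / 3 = 4 / 3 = 1.33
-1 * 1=-1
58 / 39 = 1.49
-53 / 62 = -0.85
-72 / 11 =-6.55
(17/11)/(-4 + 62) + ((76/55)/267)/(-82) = 928291/34920930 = 0.03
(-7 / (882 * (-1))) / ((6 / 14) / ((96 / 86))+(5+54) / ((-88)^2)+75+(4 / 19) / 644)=1692064 / 16073552421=0.00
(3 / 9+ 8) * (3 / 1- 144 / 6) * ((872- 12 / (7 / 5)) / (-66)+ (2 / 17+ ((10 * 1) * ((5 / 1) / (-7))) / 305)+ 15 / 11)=69614675 / 34221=2034.27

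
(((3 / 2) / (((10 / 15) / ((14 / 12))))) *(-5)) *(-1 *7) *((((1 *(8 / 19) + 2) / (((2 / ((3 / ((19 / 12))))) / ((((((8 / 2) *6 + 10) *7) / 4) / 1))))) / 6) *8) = 6035085 / 361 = 16717.69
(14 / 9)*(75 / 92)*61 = 10675 / 138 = 77.36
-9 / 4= -2.25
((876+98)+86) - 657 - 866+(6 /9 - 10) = -1417 /3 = -472.33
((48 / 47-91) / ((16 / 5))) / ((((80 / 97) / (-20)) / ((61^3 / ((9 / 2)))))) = 465552784765 / 13536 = 34393675.00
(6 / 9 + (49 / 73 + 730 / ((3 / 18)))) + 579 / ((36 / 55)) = 1537649 / 292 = 5265.92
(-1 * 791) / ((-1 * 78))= 791 / 78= 10.14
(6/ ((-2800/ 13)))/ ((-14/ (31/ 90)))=403/ 588000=0.00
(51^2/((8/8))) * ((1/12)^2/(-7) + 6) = 1747583/112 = 15603.42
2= 2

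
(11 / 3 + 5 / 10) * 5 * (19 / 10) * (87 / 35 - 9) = -1805 / 7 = -257.86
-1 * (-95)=95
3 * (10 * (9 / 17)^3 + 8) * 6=170.71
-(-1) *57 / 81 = 19 / 27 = 0.70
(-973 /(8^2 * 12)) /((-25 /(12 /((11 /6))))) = 2919 /8800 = 0.33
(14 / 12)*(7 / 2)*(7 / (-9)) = -343 / 108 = -3.18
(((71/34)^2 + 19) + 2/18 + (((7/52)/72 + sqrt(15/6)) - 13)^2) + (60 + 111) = 1482379852945/4051067904 - 48665 *sqrt(10)/3744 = 324.82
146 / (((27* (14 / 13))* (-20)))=-949 / 3780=-0.25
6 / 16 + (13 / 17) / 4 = 77 / 136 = 0.57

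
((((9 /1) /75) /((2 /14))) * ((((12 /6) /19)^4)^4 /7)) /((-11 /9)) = -1769472 /79321388731095821112275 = -0.00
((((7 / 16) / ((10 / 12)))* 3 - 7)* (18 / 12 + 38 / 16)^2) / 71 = -208537 / 181760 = -1.15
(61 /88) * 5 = 305 /88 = 3.47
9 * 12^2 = 1296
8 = 8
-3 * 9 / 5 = -27 / 5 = -5.40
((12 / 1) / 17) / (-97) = -12 / 1649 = -0.01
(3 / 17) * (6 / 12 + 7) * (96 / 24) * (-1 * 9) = -810 / 17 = -47.65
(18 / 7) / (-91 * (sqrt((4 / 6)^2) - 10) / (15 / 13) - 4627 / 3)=-810 / 253967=-0.00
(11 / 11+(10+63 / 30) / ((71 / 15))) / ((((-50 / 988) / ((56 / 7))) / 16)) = -3193216 / 355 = -8994.97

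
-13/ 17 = -0.76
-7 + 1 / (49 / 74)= -269 / 49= -5.49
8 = 8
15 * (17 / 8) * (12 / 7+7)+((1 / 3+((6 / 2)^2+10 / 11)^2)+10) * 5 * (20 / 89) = 723141785 / 1809192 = 399.70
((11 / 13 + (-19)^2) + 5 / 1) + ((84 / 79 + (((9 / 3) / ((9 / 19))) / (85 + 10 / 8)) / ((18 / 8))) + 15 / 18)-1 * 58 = 5946069101 / 19133010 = 310.78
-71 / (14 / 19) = -1349 / 14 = -96.36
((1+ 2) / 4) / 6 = 1 / 8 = 0.12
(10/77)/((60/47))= 47/462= 0.10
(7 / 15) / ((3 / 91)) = 637 / 45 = 14.16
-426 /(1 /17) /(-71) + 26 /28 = 1441 /14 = 102.93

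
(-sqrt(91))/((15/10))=-2 * sqrt(91)/3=-6.36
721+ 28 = 749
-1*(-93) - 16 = 77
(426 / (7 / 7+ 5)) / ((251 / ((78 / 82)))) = 2769 / 10291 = 0.27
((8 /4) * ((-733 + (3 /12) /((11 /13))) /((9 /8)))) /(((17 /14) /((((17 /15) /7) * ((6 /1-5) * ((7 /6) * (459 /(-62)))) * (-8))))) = -12000.60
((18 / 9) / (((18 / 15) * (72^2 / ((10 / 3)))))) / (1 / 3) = 25 / 7776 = 0.00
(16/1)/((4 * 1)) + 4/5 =24/5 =4.80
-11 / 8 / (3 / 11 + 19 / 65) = -7865 / 3232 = -2.43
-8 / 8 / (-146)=0.01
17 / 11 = 1.55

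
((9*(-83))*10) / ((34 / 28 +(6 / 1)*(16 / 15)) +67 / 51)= -26667900 / 31873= -836.69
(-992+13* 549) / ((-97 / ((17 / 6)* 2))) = -104465 / 291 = -358.99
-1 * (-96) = 96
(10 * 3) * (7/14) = 15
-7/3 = -2.33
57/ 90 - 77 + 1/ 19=-43499/ 570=-76.31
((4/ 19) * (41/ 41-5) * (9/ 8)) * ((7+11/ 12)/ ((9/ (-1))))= 0.83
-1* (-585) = 585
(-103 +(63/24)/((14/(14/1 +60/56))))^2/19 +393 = 46219627/50176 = 921.15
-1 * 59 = -59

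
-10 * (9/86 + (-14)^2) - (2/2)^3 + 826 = -1136.05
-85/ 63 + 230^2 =3332615/ 63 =52898.65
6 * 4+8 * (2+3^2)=112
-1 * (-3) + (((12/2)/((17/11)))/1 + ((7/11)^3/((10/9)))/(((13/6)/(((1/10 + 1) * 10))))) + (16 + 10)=4553972/133705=34.06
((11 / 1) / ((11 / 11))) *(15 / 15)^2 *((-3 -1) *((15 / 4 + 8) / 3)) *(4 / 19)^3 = -33088 / 20577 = -1.61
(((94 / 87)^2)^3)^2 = 475920314814253376475136 / 188031682201497672618081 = 2.53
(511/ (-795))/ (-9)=511/ 7155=0.07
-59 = -59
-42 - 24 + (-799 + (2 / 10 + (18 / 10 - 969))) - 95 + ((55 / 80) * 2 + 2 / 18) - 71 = -143749 / 72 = -1996.51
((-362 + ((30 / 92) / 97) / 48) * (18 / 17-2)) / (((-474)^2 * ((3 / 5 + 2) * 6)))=43073165 / 443106905904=0.00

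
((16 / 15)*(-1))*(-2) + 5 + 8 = 227 / 15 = 15.13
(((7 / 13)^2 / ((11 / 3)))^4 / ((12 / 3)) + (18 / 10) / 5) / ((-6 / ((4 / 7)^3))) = -1146570024596856 / 102412198143830575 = -0.01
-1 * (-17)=17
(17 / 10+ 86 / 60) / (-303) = -47 / 4545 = -0.01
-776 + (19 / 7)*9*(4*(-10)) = -12272 / 7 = -1753.14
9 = 9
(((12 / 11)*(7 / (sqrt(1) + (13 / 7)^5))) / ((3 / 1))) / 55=117649 / 58700125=0.00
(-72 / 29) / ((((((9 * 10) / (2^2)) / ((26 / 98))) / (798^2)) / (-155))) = 83798208 / 29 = 2889593.38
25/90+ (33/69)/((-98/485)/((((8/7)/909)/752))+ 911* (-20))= 3878479705/13962699792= 0.28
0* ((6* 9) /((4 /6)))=0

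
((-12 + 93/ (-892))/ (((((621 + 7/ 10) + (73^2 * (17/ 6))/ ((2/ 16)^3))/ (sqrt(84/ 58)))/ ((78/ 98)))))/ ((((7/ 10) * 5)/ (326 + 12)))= -164222370 * sqrt(1218)/ 39575203838947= -0.00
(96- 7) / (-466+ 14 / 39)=-3471 / 18160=-0.19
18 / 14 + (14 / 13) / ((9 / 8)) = 1837 / 819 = 2.24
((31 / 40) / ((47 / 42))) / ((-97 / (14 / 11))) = -0.01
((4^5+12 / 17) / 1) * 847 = 14754740 / 17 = 867925.88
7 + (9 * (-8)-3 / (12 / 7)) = -267 / 4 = -66.75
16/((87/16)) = 256/87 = 2.94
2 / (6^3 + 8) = 1 / 112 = 0.01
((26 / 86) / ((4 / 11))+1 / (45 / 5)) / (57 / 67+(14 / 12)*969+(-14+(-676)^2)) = 0.00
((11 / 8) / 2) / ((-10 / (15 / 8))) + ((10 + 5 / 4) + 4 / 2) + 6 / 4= 3743 / 256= 14.62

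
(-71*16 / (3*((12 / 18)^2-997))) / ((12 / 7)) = 1988 / 8969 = 0.22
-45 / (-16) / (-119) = -45 / 1904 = -0.02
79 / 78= 1.01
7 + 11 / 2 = 25 / 2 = 12.50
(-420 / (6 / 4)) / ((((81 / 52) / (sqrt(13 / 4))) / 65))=-473200 *sqrt(13) / 81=-21063.54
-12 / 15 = -4 / 5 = -0.80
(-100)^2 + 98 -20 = 10078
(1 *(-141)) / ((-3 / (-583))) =-27401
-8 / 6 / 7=-0.19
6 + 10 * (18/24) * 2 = 21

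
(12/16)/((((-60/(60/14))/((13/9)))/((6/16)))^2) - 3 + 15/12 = -263255/150528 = -1.75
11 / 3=3.67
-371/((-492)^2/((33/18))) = -4081/1452384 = -0.00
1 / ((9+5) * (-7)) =-1 / 98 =-0.01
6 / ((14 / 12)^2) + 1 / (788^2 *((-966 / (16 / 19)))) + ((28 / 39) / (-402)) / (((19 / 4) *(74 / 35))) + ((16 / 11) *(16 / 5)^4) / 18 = 42690933952548189859 / 3314172092907926250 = 12.88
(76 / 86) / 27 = 0.03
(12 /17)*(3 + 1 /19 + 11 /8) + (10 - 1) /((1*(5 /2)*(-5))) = 38847 /16150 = 2.41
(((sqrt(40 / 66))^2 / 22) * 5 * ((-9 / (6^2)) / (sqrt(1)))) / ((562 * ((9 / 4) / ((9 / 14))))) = -25 / 1428042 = -0.00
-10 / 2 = -5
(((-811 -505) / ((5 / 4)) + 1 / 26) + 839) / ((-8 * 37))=27789 / 38480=0.72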